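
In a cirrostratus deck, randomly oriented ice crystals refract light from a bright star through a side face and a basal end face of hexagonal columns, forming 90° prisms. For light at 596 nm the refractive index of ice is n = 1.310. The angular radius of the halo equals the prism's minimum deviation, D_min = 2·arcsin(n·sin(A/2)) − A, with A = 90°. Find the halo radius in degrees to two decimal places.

45.73°

n·sin(A/2) = 1.310 × sin 45° = 1.310 × 0.7071 = 0.9263.
D_min = 2·arcsin(0.9263) − 90° = 2 × 67.867° − 90° = 45.733°.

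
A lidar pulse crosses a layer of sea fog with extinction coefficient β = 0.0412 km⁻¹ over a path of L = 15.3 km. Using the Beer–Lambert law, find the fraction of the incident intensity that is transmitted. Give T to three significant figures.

τ = β·L = 0.0412 × 15.3 = 0.6304.
T = exp(−0.6304) = 0.5324.

0.532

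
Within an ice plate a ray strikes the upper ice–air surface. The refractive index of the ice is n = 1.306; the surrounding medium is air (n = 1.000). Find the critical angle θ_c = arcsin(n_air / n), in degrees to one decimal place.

sin θ_c = n_air / n = 1.000 / 1.306 = 0.7657.
θ_c = arcsin(0.7657) = 49.97°.

50.0°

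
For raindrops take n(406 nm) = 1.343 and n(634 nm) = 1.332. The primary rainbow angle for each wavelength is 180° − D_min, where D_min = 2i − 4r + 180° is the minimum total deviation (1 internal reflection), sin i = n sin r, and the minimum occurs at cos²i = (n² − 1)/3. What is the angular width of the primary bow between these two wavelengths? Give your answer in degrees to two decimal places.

At 406 nm (n = 1.343): cos²i = 0.26788 → i = 58.830°, r = 39.577°, D_min = 139.354°, rainbow angle = 40.646°.
At 634 nm (n = 1.332): cos²i = 0.25807 → i = 59.469°, r = 40.290°, D_min = 137.776°, rainbow angle = 42.224°.
Angular width = |40.646° − 42.224°| = 1.578°.

1.58°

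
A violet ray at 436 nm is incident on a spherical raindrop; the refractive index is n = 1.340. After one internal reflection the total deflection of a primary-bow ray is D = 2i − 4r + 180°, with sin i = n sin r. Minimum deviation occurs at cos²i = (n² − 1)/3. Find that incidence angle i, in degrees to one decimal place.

59.0°

cos²i = (1.340² − 1)/3 = (1.79560 − 1)/3 = 0.26520.
cos i = 0.51498, so i = 59.004°.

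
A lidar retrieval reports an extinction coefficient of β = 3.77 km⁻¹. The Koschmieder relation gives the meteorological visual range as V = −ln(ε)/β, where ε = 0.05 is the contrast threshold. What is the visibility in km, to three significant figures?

0.795 km

V = −ln(0.05) / 3.77 = 2.996 / 3.77 = 0.7946 km.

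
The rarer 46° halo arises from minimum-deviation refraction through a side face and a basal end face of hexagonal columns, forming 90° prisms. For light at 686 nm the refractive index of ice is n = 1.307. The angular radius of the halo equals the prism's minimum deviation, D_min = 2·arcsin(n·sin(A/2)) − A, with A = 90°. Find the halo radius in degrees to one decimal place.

45.1°

n·sin(A/2) = 1.307 × sin 45° = 1.307 × 0.7071 = 0.9242.
D_min = 2·arcsin(0.9242) − 90° = 2 × 67.546° − 90° = 45.093°.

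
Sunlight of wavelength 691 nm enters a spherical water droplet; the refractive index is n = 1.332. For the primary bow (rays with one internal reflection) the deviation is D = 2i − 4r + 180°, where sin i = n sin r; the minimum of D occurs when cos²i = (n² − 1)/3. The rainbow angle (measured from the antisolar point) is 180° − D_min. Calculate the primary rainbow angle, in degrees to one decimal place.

cos²i = (1.77422 − 1)/3 = 0.25807; i = arccos(0.50801) = 59.469°.
sin r = sin 59.469°/1.332 = 0.64666; r = 40.290°.
D_min = 2·59.469° − 4·40.290° + 180° = 137.776°.
Rainbow angle = 180° − D_min = 42.224°.

42.2°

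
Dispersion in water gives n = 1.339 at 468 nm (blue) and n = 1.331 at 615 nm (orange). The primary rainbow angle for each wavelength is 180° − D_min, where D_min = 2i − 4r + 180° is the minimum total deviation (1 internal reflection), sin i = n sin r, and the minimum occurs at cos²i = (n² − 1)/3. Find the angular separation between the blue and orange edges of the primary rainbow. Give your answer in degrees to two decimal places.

At 468 nm (n = 1.339): cos²i = 0.26431 → i = 59.062°, r = 39.834°, D_min = 138.786°, rainbow angle = 41.214°.
At 615 nm (n = 1.331): cos²i = 0.25719 → i = 59.527°, r = 40.356°, D_min = 137.630°, rainbow angle = 42.370°.
Angular width = |41.214° − 42.370°| = 1.156°.

1.16°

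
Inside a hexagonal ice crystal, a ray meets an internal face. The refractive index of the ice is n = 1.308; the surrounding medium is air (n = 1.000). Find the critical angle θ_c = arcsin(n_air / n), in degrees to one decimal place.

sin θ_c = n_air / n = 1.000 / 1.308 = 0.7645.
θ_c = arcsin(0.7645) = 49.86°.

49.9°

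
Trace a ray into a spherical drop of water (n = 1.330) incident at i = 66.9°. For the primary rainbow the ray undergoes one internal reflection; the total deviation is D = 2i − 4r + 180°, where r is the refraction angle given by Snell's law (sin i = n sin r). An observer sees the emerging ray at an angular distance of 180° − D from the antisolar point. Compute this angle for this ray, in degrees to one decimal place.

sin r = sin 66.9° / 1.330 = 0.9198/1.330 = 0.6916; r = 43.76°.
D = 2·66.9° − 4·43.76° + 180° = 133.80° − 175.03° + 180° = 138.77°.
Angle from antisolar point = 180° − D = 41.23°.

41.2°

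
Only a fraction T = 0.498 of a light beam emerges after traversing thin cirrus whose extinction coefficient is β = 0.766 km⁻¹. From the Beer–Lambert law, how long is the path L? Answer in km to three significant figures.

0.910 km

Beer–Lambert: T = exp(−βL) ⇒ L = −ln(T)/β = −ln(0.498)/0.766 = 0.6972/0.766 = 0.9101 km.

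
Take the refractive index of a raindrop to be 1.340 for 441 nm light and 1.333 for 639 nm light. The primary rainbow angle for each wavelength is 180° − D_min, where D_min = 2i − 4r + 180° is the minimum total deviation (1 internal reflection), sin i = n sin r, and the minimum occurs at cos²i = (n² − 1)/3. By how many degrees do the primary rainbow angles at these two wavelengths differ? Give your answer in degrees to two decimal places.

At 441 nm (n = 1.340): cos²i = 0.26520 → i = 59.004°, r = 39.770°, D_min = 138.929°, rainbow angle = 41.071°.
At 639 nm (n = 1.333): cos²i = 0.25896 → i = 59.410°, r = 40.225°, D_min = 137.922°, rainbow angle = 42.078°.
Angular width = |41.071° − 42.078°| = 1.007°.

1.01°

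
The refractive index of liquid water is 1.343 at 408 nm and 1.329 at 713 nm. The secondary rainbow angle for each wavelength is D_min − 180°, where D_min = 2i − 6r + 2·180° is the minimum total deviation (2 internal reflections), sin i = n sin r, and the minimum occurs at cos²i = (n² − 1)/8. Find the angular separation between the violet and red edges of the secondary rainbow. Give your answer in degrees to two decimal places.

At 408 nm (n = 1.343): cos²i = 0.10046 → i = 71.522°, r = 44.928°, D_min = 233.478°, rainbow angle = 53.478°.
At 713 nm (n = 1.329): cos²i = 0.09578 → i = 71.972°, r = 45.685°, D_min = 229.837°, rainbow angle = 49.837°.
Angular width = |53.478° − 49.837°| = 3.641°.

3.64°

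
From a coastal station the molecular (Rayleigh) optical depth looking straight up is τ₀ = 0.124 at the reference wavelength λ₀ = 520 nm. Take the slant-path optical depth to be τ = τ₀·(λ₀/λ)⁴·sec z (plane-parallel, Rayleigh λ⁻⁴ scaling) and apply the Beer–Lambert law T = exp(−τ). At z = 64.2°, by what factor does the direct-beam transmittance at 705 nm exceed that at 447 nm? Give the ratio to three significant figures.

Airmass: sec 64.2° = 2.2976.
τ(705 nm) = 0.124 × (520/705)⁴ × 2.2976 = 0.124 × 0.2960 × 2.2976 = 0.0843.
τ(447 nm) = 0.124 × (520/447)⁴ × 2.2976 = 0.124 × 1.8314 × 2.2976 = 0.5218.
T(705)/T(447) = exp(τ_B − τ_A) = exp(0.4375) = 1.5488.

1.55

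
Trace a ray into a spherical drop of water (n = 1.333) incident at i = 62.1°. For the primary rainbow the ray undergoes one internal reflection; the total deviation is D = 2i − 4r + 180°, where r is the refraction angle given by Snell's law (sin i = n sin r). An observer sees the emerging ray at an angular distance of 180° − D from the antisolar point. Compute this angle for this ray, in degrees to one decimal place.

41.9°

sin r = sin 62.1° / 1.333 = 0.8838/1.333 = 0.6630; r = 41.53°.
D = 2·62.1° − 4·41.53° + 180° = 124.20° − 166.11° + 180° = 138.09°.
Angle from antisolar point = 180° − D = 41.91°.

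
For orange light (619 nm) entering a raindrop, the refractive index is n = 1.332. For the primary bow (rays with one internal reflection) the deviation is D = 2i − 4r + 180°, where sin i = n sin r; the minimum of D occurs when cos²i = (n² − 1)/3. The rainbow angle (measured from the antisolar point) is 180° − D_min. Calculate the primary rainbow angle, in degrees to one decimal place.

42.2°

cos²i = (1.77422 − 1)/3 = 0.25807; i = arccos(0.50801) = 59.469°.
sin r = sin 59.469°/1.332 = 0.64666; r = 40.290°.
D_min = 2·59.469° − 4·40.290° + 180° = 137.776°.
Rainbow angle = 180° − D_min = 42.224°.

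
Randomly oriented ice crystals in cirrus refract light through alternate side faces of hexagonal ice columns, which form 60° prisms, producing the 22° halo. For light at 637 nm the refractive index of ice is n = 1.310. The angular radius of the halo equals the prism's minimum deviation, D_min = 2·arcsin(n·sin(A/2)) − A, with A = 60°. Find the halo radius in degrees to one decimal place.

n·sin(A/2) = 1.310 × sin 30° = 1.310 × 0.5000 = 0.6550.
D_min = 2·arcsin(0.6550) − 60° = 2 × 40.920° − 60° = 21.839°.

21.8°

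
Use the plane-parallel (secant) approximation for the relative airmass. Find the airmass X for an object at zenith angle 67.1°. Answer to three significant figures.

X = sec z = 1/cos 67.1° = 1/0.3891 = 2.5699.

2.57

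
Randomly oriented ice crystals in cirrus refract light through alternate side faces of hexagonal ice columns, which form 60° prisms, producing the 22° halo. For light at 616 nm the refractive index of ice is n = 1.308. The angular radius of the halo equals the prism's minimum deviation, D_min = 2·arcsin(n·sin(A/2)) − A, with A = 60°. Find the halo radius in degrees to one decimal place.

n·sin(A/2) = 1.308 × sin 30° = 1.308 × 0.5000 = 0.6540.
D_min = 2·arcsin(0.6540) − 60° = 2 × 40.844° − 60° = 21.688°.

21.7°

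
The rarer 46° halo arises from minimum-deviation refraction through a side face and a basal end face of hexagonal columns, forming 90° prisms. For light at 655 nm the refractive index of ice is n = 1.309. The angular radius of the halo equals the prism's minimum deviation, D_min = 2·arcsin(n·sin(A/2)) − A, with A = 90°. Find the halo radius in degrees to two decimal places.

n·sin(A/2) = 1.309 × sin 45° = 1.309 × 0.7071 = 0.9256.
D_min = 2·arcsin(0.9256) − 90° = 2 × 67.759° − 90° = 45.519°.

45.52°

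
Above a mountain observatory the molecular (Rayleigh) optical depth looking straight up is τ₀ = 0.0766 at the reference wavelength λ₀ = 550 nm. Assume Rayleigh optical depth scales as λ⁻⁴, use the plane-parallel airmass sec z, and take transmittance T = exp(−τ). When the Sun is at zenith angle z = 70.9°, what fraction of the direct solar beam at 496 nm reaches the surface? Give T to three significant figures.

0.702

sec 70.9° = 3.0561.
τ = 0.0766 × (550/496)⁴ × 3.0561 = 0.0766 × 1.5119 × 3.0561 = 0.3539.
T = exp(−0.3539) = 0.7019.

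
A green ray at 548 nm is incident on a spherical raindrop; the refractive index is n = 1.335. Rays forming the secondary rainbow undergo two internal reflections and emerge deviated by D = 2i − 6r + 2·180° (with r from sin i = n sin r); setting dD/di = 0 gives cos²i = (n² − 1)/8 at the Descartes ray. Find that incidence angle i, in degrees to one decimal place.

cos²i = (1.335² − 1)/8 = (1.78222 − 1)/8 = 0.09778.
cos i = 0.31269, so i = 71.778°.

71.8°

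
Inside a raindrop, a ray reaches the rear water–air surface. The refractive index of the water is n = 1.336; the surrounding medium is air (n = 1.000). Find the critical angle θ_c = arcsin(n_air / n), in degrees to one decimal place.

48.5°

sin θ_c = n_air / n = 1.000 / 1.336 = 0.7485.
θ_c = arcsin(0.7485) = 48.46°.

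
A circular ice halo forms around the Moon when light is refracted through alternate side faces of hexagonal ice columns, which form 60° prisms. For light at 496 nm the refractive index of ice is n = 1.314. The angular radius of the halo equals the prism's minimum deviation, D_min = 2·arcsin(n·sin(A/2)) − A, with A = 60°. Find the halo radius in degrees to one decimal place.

22.1°

n·sin(A/2) = 1.314 × sin 30° = 1.314 × 0.5000 = 0.6570.
D_min = 2·arcsin(0.6570) − 60° = 2 × 41.071° − 60° = 22.143°.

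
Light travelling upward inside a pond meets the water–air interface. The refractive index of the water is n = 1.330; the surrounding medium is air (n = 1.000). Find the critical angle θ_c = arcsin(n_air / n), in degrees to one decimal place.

48.8°

sin θ_c = n_air / n = 1.000 / 1.330 = 0.7519.
θ_c = arcsin(0.7519) = 48.75°.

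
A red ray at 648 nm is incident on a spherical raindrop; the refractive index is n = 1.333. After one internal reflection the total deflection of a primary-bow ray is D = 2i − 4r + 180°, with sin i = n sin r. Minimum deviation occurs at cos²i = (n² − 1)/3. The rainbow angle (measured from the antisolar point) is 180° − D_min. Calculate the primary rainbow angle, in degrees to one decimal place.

cos²i = (1.77689 − 1)/3 = 0.25896; i = arccos(0.50888) = 59.410°.
sin r = sin 59.410°/1.333 = 0.64579; r = 40.225°.
D_min = 2·59.410° − 4·40.225° + 180° = 137.922°.
Rainbow angle = 180° − D_min = 42.078°.

42.1°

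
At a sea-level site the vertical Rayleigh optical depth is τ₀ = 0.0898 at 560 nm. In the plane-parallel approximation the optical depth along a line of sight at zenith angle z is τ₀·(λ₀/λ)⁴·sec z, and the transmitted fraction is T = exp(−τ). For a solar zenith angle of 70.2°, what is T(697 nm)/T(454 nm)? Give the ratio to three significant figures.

Airmass: sec 70.2° = 2.9521.
τ(697 nm) = 0.0898 × (560/697)⁴ × 2.9521 = 0.0898 × 0.4167 × 2.9521 = 0.1105.
τ(454 nm) = 0.0898 × (560/454)⁴ × 2.9521 = 0.0898 × 2.3149 × 2.9521 = 0.6137.
T(697)/T(454) = exp(τ_B − τ_A) = exp(0.5032) = 1.6540.

1.65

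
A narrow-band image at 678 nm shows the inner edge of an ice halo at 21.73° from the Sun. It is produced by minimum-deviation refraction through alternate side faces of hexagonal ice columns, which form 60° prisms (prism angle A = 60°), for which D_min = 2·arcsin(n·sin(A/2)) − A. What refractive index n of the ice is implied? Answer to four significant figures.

Rearranging: n = sin((D_min + A)/2) / sin(A/2).
(D_min + A)/2 = (21.73° + 60°)/2 = 40.865°.
n = sin 40.865° / sin 30° = 0.6543 / 0.5000 = 1.3086.

1.309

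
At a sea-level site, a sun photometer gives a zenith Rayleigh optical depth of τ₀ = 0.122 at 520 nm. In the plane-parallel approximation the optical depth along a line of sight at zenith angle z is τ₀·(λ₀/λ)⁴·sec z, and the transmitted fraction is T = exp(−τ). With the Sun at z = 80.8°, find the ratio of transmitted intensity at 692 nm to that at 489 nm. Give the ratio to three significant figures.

Airmass: sec 80.8° = 6.2546.
τ(692 nm) = 0.122 × (520/692)⁴ × 6.2546 = 0.122 × 0.3189 × 6.2546 = 0.2433.
τ(489 nm) = 0.122 × (520/489)⁴ × 6.2546 = 0.122 × 1.2787 × 6.2546 = 0.9758.
T(692)/T(489) = exp(τ_B − τ_A) = exp(0.7324) = 2.0802.

2.08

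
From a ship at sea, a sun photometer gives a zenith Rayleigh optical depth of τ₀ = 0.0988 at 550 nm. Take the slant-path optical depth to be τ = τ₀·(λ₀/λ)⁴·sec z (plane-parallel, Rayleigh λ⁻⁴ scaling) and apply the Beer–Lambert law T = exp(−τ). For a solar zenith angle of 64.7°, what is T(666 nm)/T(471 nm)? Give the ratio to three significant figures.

Airmass: sec 64.7° = 2.3400.
τ(666 nm) = 0.0988 × (550/666)⁴ × 2.3400 = 0.0988 × 0.4651 × 2.3400 = 0.1075.
τ(471 nm) = 0.0988 × (550/471)⁴ × 2.3400 = 0.0988 × 1.8594 × 2.3400 = 0.4299.
T(666)/T(471) = exp(τ_B − τ_A) = exp(0.3223) = 1.3804.

1.38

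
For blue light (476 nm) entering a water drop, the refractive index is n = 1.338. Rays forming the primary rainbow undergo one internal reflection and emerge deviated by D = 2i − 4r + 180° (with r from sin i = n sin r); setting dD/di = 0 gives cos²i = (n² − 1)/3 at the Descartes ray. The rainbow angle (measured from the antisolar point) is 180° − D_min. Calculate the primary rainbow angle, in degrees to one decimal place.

cos²i = (1.79024 − 1)/3 = 0.26341; i = arccos(0.51324) = 59.120°.
sin r = sin 59.120°/1.338 = 0.64144; r = 39.899°.
D_min = 2·59.120° − 4·39.899° + 180° = 138.643°.
Rainbow angle = 180° − D_min = 41.357°.

41.4°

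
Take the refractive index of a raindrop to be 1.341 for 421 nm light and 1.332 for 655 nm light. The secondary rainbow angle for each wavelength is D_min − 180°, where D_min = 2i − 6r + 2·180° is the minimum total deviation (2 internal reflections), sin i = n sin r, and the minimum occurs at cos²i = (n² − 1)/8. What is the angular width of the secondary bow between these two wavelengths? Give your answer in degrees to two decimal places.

At 421 nm (n = 1.341): cos²i = 0.09979 → i = 71.586°, r = 45.034°, D_min = 232.966°, rainbow angle = 52.966°.
At 655 nm (n = 1.332): cos²i = 0.09678 → i = 71.875°, r = 45.520°, D_min = 230.628°, rainbow angle = 50.628°.
Angular width = |52.966° − 50.628°| = 2.337°.

2.34°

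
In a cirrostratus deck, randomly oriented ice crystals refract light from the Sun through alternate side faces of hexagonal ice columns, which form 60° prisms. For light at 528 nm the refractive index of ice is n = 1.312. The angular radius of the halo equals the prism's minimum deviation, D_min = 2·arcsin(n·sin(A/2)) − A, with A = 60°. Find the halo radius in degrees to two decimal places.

n·sin(A/2) = 1.312 × sin 30° = 1.312 × 0.5000 = 0.6560.
D_min = 2·arcsin(0.6560) − 60° = 2 × 40.996° − 60° = 21.991°.

21.99°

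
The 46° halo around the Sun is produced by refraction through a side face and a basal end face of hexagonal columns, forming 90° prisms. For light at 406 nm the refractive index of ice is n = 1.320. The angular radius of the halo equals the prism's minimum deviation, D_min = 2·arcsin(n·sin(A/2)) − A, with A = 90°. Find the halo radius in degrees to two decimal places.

n·sin(A/2) = 1.320 × sin 45° = 1.320 × 0.7071 = 0.9334.
D_min = 2·arcsin(0.9334) − 90° = 2 × 68.968° − 90° = 47.936°.

47.94°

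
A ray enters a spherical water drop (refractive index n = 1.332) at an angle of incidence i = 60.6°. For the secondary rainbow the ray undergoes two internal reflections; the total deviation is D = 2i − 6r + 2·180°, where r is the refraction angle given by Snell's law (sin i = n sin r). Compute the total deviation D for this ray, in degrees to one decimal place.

sin r = sin 60.6° / 1.332 = 0.8712/1.332 = 0.6541; r = 40.85°.
D = 2·60.6° − 6·40.85° + 2·180° = 121.20° − 245.09° + 360° = 236.11°.

236.1°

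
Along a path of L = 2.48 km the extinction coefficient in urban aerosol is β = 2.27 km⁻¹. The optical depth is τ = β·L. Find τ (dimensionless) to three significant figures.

τ = β·L = 2.27 × 2.48 = 5.6296.

5.63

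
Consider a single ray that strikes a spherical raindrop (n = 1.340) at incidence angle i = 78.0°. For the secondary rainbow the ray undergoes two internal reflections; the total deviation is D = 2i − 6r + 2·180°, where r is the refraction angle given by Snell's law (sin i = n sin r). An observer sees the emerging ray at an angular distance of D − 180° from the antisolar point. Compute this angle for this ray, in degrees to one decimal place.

sin r = sin 78.0° / 1.340 = 0.9781/1.340 = 0.7300; r = 46.88°.
D = 2·78.0° − 6·46.88° + 2·180° = 156.00° − 281.30° + 360° = 234.70°.
Angle from antisolar point = D − 180° = 54.70°.

54.7°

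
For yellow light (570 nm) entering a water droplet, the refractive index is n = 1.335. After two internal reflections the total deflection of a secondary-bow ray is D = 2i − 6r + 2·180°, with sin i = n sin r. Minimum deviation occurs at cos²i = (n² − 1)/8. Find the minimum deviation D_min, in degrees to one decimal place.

cos²i = (1.78222 − 1)/8 = 0.09778; i = arccos(0.31269) = 71.778°.
sin r = sin 71.778°/1.335 = 0.71150; r = 45.357°.
D_min = 2·71.778° − 6·45.357° + 360° = 231.414°.

231.4°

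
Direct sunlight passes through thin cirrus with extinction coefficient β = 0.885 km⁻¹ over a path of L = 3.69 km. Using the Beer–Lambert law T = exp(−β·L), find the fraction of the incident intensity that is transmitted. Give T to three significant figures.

τ = β·L = 0.885 × 3.69 = 3.2656.
T = exp(−3.2656) = 0.0382.

0.0382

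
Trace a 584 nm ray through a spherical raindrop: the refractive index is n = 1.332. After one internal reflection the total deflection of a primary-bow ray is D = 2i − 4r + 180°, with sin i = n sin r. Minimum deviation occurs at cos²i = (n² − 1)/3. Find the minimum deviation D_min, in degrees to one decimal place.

cos²i = (1.77422 − 1)/3 = 0.25807; i = arccos(0.50801) = 59.469°.
sin r = sin 59.469°/1.332 = 0.64666; r = 40.290°.
D_min = 2·59.469° − 4·40.290° + 180° = 137.776°.

137.8°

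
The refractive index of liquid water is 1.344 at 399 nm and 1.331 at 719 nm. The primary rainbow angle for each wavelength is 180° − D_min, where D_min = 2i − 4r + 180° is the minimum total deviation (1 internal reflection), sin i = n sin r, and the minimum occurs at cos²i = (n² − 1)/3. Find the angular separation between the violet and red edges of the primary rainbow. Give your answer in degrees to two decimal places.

1.86°

At 399 nm (n = 1.344): cos²i = 0.26878 → i = 58.772°, r = 39.512°, D_min = 139.495°, rainbow angle = 40.505°.
At 719 nm (n = 1.331): cos²i = 0.25719 → i = 59.527°, r = 40.356°, D_min = 137.630°, rainbow angle = 42.370°.
Angular width = |40.505° − 42.370°| = 1.865°.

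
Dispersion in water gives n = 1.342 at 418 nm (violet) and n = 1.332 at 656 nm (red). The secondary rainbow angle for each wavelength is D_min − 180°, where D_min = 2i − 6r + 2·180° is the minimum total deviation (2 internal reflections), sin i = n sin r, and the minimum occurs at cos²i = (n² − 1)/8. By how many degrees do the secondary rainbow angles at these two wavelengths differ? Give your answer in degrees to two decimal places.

At 418 nm (n = 1.342): cos²i = 0.10012 → i = 71.554°, r = 44.981°, D_min = 233.222°, rainbow angle = 53.222°.
At 656 nm (n = 1.332): cos²i = 0.09678 → i = 71.875°, r = 45.520°, D_min = 230.628°, rainbow angle = 50.628°.
Angular width = |53.222° − 50.628°| = 2.594°.

2.59°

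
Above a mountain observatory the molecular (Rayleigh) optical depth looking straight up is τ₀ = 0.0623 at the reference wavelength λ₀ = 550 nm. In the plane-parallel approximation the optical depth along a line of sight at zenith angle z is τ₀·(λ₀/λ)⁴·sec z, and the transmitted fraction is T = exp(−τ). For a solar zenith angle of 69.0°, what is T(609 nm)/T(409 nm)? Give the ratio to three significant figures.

Airmass: sec 69.0° = 2.7904.
τ(609 nm) = 0.0623 × (550/609)⁴ × 2.7904 = 0.0623 × 0.6652 × 2.7904 = 0.1156.
τ(409 nm) = 0.0623 × (550/409)⁴ × 2.7904 = 0.0623 × 3.2701 × 2.7904 = 0.5685.
T(609)/T(409) = exp(τ_B − τ_A) = exp(0.4528) = 1.5728.

1.57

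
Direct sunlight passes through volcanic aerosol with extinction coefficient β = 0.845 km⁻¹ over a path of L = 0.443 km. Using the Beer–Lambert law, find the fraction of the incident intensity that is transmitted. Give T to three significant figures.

0.688

τ = β·L = 0.845 × 0.443 = 0.3743.
T = exp(−0.3743) = 0.6877.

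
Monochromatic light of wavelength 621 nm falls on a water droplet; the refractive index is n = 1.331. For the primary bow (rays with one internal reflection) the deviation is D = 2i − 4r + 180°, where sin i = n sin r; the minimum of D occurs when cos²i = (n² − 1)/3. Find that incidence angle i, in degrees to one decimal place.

cos²i = (1.331² − 1)/3 = (1.77156 − 1)/3 = 0.25719.
cos i = 0.50714, so i = 59.527°.

59.5°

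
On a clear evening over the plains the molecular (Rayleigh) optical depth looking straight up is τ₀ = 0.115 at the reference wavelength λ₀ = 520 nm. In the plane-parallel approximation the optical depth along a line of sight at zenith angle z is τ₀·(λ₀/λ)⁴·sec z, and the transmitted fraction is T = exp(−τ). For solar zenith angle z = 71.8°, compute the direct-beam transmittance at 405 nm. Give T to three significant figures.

sec 71.8° = 3.2017.
τ = 0.115 × (520/405)⁴ × 3.2017 = 0.115 × 2.7176 × 3.2017 = 1.0006.
T = exp(−1.0006) = 0.3677.

0.368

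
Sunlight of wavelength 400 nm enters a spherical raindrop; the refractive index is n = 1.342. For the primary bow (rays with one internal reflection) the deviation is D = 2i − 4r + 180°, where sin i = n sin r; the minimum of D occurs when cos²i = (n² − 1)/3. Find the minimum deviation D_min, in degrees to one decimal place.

cos²i = (1.80096 − 1)/3 = 0.26699; i = arccos(0.51671) = 58.888°.
sin r = sin 58.888°/1.342 = 0.63797; r = 39.641°.
D_min = 2·58.888° − 4·39.641° + 180° = 139.213°.

139.2°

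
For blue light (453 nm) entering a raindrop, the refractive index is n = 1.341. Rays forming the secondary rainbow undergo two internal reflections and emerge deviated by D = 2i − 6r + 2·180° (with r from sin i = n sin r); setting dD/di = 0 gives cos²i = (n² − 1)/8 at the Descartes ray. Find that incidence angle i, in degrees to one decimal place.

71.6°

cos²i = (1.341² − 1)/8 = (1.79828 − 1)/8 = 0.09979.
cos i = 0.31589, so i = 71.586°.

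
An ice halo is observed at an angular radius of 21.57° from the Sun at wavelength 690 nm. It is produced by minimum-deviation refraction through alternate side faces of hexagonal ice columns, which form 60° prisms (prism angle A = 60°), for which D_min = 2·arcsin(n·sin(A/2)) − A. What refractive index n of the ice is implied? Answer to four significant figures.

1.306

Rearranging: n = sin((D_min + A)/2) / sin(A/2).
(D_min + A)/2 = (21.57° + 60°)/2 = 40.785°.
n = sin 40.785° / sin 30° = 0.6532 / 0.5000 = 1.3064.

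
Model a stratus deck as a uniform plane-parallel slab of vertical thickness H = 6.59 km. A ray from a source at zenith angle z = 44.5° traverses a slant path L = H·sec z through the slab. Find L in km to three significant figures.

sec z = 1/cos 44.5° = 1.4020.
L = 6.59 × 1.4020 = 9.239 km.

9.24 km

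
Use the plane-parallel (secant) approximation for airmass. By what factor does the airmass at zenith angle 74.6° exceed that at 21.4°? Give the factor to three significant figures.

3.51

X(74.6°)/X(21.4°) = sec 74.6° / sec 21.4° = cos 21.4° / cos 74.6° = 0.9311/0.2656 = 3.5061.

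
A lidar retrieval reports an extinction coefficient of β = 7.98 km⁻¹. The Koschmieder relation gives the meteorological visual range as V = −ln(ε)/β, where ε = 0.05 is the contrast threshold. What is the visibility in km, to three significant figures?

V = −ln(0.05) / 7.98 = 2.996 / 7.98 = 0.3754 km.

0.375 km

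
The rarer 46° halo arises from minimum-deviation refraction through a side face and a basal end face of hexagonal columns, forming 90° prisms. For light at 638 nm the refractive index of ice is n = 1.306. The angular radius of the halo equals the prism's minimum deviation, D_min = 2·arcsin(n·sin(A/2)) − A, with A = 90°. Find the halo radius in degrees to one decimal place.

n·sin(A/2) = 1.306 × sin 45° = 1.306 × 0.7071 = 0.9235.
D_min = 2·arcsin(0.9235) − 90° = 2 × 67.440° − 90° = 44.881°.

44.9°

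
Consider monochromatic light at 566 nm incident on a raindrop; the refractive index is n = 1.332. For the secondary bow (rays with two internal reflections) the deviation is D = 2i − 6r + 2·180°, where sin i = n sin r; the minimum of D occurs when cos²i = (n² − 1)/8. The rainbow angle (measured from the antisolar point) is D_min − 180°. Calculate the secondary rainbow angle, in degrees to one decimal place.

cos²i = (1.77422 − 1)/8 = 0.09678; i = arccos(0.31109) = 71.875°.
sin r = sin 71.875°/1.332 = 0.71350; r = 45.520°.
D_min = 2·71.875° − 6·45.520° + 360° = 230.628°.
Rainbow angle = D_min − 180° = 50.628°.

50.6°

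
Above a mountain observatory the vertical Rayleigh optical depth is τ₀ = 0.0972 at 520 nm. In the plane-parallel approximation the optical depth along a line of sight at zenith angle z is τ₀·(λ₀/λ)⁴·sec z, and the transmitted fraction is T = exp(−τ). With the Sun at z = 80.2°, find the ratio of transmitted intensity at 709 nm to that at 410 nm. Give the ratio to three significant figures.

3.71

Airmass: sec 80.2° = 5.8751.
τ(709 nm) = 0.0972 × (520/709)⁴ × 5.8751 = 0.0972 × 0.2894 × 5.8751 = 0.1652.
τ(410 nm) = 0.0972 × (520/410)⁴ × 5.8751 = 0.0972 × 2.5875 × 5.8751 = 1.4776.
T(709)/T(410) = exp(τ_B − τ_A) = exp(1.3124) = 3.7150.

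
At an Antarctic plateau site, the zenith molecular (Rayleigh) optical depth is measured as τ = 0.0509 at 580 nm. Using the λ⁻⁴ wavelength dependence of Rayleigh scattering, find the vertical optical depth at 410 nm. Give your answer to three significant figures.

0.204

τ(410 nm) = τ(580 nm) × (580/410)⁴ = 0.0509 × (1.4146)⁴ = 0.0509 × 4.0048 = 0.2038.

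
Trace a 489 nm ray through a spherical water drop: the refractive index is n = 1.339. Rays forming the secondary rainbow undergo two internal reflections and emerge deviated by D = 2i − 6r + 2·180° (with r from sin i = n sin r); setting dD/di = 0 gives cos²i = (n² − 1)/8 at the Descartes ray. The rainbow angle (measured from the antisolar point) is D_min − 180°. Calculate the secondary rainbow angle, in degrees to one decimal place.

cos²i = (1.79292 − 1)/8 = 0.09912; i = arccos(0.31483) = 71.650°.
sin r = sin 71.650°/1.339 = 0.70885; r = 45.141°.
D_min = 2·71.650° − 6·45.141° + 360° = 232.451°.
Rainbow angle = D_min − 180° = 52.451°.

52.5°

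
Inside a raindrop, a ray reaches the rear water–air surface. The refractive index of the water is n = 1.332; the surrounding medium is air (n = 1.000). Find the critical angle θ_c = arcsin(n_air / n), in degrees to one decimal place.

sin θ_c = n_air / n = 1.000 / 1.332 = 0.7508.
θ_c = arcsin(0.7508) = 48.66°.

48.7°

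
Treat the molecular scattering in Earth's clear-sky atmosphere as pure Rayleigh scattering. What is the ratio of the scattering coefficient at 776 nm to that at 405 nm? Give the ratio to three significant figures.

Rayleigh scattering ∝ λ⁻⁴, so the ratio of coefficients is the inverse fourth power of the wavelength ratio.
σ(776)/σ(405) = (405/776)⁴ = (0.5219)⁴ = 0.07419.

0.0742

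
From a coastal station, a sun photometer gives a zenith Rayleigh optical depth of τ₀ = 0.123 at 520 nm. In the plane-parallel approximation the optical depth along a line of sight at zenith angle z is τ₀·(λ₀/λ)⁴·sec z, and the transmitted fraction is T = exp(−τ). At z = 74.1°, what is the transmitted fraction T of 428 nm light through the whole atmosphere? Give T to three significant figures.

0.376

sec 74.1° = 3.6502.
τ = 0.123 × (520/428)⁴ × 3.6502 = 0.123 × 2.1789 × 3.6502 = 0.9783.
T = exp(−0.9783) = 0.3760.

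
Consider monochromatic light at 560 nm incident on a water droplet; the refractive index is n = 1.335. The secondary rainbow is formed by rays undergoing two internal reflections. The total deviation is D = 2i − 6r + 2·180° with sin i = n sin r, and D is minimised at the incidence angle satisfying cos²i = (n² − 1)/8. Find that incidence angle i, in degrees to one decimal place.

cos²i = (1.335² − 1)/8 = (1.78222 − 1)/8 = 0.09778.
cos i = 0.31269, so i = 71.778°.

71.8°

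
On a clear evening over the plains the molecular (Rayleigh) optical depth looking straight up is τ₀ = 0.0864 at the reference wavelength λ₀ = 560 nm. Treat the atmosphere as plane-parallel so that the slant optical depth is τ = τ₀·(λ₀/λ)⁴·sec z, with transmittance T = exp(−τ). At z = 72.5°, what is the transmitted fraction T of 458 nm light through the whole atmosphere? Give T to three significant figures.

sec 72.5° = 3.3255.
τ = 0.0864 × (560/458)⁴ × 3.3255 = 0.0864 × 2.2351 × 3.3255 = 0.6422.
T = exp(−0.6422) = 0.5261.

0.526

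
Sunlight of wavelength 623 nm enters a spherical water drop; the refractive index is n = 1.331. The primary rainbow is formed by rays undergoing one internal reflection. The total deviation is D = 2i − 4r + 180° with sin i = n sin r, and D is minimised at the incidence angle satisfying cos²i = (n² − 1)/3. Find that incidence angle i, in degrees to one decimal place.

cos²i = (1.331² − 1)/3 = (1.77156 − 1)/3 = 0.25719.
cos i = 0.50714, so i = 59.527°.

59.5°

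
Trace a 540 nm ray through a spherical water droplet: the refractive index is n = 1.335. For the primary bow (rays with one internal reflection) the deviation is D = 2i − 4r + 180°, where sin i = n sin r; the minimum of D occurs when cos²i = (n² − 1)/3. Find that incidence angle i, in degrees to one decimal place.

cos²i = (1.335² − 1)/3 = (1.78222 − 1)/3 = 0.26074.
cos i = 0.51063, so i = 59.294°.

59.3°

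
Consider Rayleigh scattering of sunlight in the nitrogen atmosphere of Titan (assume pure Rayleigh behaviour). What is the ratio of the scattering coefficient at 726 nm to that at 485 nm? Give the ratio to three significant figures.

Rayleigh scattering ∝ λ⁻⁴, so the ratio of coefficients is the inverse fourth power of the wavelength ratio.
σ(726)/σ(485) = (485/726)⁴ = (0.6680)⁴ = 0.1992.

0.199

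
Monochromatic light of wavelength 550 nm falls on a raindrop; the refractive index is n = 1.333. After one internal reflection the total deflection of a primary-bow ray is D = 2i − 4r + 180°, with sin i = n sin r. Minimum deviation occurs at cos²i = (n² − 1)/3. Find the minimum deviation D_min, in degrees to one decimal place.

137.9°

cos²i = (1.77689 − 1)/3 = 0.25896; i = arccos(0.50888) = 59.410°.
sin r = sin 59.410°/1.333 = 0.64579; r = 40.225°.
D_min = 2·59.410° − 4·40.225° + 180° = 137.922°.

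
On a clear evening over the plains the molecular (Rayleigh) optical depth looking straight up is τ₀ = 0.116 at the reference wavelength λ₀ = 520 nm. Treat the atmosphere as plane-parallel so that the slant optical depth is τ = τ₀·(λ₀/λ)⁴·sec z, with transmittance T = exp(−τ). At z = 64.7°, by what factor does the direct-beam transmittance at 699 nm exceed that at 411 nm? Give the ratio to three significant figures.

Airmass: sec 64.7° = 2.3400.
τ(699 nm) = 0.116 × (520/699)⁴ × 2.3400 = 0.116 × 0.3063 × 2.3400 = 0.0831.
τ(411 nm) = 0.116 × (520/411)⁴ × 2.3400 = 0.116 × 2.5624 × 2.3400 = 0.6955.
T(699)/T(411) = exp(τ_B − τ_A) = exp(0.6124) = 1.8448.

1.84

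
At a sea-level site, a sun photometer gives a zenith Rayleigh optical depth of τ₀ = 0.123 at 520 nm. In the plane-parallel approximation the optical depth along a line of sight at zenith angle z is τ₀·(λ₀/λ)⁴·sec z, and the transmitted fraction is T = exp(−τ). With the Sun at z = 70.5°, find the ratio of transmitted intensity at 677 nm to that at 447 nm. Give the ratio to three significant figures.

Airmass: sec 70.5° = 2.9957.
τ(677 nm) = 0.123 × (520/677)⁴ × 2.9957 = 0.123 × 0.3481 × 2.9957 = 0.1283.
τ(447 nm) = 0.123 × (520/447)⁴ × 2.9957 = 0.123 × 1.8314 × 2.9957 = 0.6748.
T(677)/T(447) = exp(τ_B − τ_A) = exp(0.5466) = 1.7273.

1.73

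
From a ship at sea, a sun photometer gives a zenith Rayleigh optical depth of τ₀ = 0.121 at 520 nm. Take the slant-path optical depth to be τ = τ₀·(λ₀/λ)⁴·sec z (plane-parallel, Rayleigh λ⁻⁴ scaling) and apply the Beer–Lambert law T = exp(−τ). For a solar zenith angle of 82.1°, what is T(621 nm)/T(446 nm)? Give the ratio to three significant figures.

Airmass: sec 82.1° = 7.2757.
τ(621 nm) = 0.121 × (520/621)⁴ × 7.2757 = 0.121 × 0.4916 × 7.2757 = 0.4328.
τ(446 nm) = 0.121 × (520/446)⁴ × 7.2757 = 0.121 × 1.8479 × 7.2757 = 1.6268.
T(621)/T(446) = exp(τ_B − τ_A) = exp(1.1940) = 3.3002.

3.30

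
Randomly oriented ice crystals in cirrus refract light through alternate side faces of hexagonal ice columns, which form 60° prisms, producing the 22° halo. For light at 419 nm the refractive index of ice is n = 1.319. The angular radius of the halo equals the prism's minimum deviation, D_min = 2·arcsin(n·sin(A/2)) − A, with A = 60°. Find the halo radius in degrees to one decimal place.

n·sin(A/2) = 1.319 × sin 30° = 1.319 × 0.5000 = 0.6595.
D_min = 2·arcsin(0.6595) − 60° = 2 × 41.262° − 60° = 22.524°.

22.5°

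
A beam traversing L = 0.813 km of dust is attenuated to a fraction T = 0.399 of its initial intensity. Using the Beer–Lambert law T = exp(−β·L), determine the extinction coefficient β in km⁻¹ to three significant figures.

Beer–Lambert: T = exp(−βL) ⇒ β = −ln(T)/L = −ln(0.399)/0.813 = 0.9188/0.813 = 1.13 km⁻¹.

1.13 km⁻¹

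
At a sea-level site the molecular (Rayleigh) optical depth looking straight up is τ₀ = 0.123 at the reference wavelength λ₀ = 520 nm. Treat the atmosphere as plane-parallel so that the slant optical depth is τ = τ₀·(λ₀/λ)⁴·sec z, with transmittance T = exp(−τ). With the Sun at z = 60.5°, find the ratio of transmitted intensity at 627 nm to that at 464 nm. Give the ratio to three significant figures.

Airmass: sec 60.5° = 2.0308.
τ(627 nm) = 0.123 × (520/627)⁴ × 2.0308 = 0.123 × 0.4731 × 2.0308 = 0.1182.
τ(464 nm) = 0.123 × (520/464)⁴ × 2.0308 = 0.123 × 1.5774 × 2.0308 = 0.3940.
T(627)/T(464) = exp(τ_B − τ_A) = exp(0.2758) = 1.3176.

1.32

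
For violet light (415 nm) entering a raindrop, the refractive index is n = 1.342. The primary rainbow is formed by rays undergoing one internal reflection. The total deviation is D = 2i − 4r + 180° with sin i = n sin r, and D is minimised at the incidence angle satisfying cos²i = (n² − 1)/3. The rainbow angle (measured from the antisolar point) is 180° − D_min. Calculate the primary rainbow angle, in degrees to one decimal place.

40.8°

cos²i = (1.80096 − 1)/3 = 0.26699; i = arccos(0.51671) = 58.888°.
sin r = sin 58.888°/1.342 = 0.63797; r = 39.641°.
D_min = 2·58.888° − 4·39.641° + 180° = 139.213°.
Rainbow angle = 180° − D_min = 40.787°.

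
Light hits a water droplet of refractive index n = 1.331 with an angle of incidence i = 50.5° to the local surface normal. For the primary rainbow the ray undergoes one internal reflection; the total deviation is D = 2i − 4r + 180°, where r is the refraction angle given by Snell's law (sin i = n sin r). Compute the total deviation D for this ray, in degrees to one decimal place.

139.3°

sin r = sin 50.5° / 1.331 = 0.7716/1.331 = 0.5797; r = 35.43°.
D = 2·50.5° − 4·35.43° + 180° = 101.00° − 141.73° + 180° = 139.27°.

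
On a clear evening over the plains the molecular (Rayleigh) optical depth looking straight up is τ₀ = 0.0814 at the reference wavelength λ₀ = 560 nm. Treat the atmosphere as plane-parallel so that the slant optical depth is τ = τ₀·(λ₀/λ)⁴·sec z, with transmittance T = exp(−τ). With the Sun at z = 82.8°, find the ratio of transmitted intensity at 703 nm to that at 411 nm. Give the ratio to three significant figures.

Airmass: sec 82.8° = 7.9787.
τ(703 nm) = 0.0814 × (560/703)⁴ × 7.9787 = 0.0814 × 0.4027 × 7.9787 = 0.2615.
τ(411 nm) = 0.0814 × (560/411)⁴ × 7.9787 = 0.0814 × 3.4466 × 7.9787 = 2.2384.
T(703)/T(411) = exp(τ_B − τ_A) = exp(1.9769) = 7.2204.

7.22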